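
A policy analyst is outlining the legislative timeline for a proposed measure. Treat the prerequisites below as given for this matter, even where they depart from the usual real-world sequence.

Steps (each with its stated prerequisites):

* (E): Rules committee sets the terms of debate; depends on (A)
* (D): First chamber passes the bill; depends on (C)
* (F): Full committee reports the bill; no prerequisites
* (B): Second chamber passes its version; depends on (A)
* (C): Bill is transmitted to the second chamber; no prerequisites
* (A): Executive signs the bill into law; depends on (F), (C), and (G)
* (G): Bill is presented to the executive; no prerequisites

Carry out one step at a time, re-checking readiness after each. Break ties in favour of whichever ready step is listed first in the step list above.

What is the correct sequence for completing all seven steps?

Nothing is required for (F), (C) and (G). (F) is listed earlier → (F) first.
(C) and (G) are both available; (C) is listed earlier → (C).
Ready: (D) and (G). (D) is listed earlier → (D).
That leaves (G) as the only ready step → (G).
(A) is the only step now ready → (A).
Ready: (E) and (B). (E) is listed earlier → (E).
(B) needed (A), now all done → (B).

(F), (C), (D), (G), (A), (E), (B)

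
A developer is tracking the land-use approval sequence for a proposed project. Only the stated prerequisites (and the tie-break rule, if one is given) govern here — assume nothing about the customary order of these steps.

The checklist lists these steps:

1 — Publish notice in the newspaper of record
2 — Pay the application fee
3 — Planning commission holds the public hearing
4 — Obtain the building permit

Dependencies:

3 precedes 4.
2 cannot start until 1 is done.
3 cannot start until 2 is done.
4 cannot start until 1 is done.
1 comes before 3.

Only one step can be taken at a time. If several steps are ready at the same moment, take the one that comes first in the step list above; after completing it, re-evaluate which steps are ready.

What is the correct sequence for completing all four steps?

1 2 3 4

1 has no prerequisites → 1 first.
Next only 2 has its prerequisites met → 2.
3 needed 1 and 2, now all done → 3.
4 is the only step now ready → 4.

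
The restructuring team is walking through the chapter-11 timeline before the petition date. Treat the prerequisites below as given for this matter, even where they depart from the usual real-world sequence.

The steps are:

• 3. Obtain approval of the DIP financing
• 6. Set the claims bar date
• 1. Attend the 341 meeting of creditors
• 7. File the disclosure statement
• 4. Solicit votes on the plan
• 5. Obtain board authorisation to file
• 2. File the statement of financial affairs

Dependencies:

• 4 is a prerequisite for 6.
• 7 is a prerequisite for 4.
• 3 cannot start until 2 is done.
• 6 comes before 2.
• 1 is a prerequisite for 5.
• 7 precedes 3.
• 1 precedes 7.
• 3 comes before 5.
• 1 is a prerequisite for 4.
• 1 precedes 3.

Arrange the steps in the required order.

1 → 7 → 4 → 6 → 2 → 3 → 5

Only 1 has no prerequisites, so it is first.
7 is the only step now ready → 7.
4 is the only step now ready → 4.
6 needed 4, now all done → 6.
2 needed 6, now all done → 2.
3 is the only step now ready → 3.
That leaves 5 as the only ready step → 5.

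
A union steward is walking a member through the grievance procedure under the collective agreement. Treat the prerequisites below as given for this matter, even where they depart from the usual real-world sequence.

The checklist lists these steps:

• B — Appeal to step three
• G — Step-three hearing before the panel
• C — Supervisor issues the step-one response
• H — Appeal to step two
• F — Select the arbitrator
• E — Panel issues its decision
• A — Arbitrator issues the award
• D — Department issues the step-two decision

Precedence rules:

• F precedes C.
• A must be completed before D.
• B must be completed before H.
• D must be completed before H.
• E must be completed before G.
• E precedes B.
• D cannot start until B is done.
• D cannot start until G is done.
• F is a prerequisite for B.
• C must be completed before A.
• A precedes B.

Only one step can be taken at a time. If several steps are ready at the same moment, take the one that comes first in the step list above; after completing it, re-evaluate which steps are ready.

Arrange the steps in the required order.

F C E G A B D H

Nothing is required for F and E. F is listed earlier → F first.
Now C and E have their prerequisites met. C is listed earlier, so C next.
A now also ready, so the ready set is {E, A}; E is listed earlier → E.
Now G and A have their prerequisites met. G is listed earlier, so G next.
A needed C, now all done → A.
B is the only step now ready → B.
D is the only step now ready → D.
H needed B and D, now all done → H.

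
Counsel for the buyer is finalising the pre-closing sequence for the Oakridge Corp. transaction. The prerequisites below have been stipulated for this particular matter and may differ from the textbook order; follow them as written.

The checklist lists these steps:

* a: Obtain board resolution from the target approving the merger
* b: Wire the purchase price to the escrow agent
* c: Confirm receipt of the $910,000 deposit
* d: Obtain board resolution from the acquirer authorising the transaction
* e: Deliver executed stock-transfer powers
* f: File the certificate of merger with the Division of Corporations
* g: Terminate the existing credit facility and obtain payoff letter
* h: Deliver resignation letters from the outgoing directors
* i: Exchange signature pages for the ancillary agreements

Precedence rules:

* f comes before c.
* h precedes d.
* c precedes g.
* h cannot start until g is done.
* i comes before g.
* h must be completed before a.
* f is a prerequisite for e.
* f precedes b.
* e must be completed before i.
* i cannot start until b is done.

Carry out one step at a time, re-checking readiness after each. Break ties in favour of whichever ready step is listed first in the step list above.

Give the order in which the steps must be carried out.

f, b, c, e, i, g, h, a, d

f is the only step with nothing outstanding, so it goes first.
Ready: b, c and e. b is listed earlier → b.
Now c and e have their prerequisites met. c is listed earlier, so c next.
Next only e has its prerequisites met → e.
i needed b and e, now all done → i.
g needed c and i, now all done → g.
Next only h has its prerequisites met → h.
Now a and d have their prerequisites met. a is listed earlier, so a next.
d needed h, now all done → d.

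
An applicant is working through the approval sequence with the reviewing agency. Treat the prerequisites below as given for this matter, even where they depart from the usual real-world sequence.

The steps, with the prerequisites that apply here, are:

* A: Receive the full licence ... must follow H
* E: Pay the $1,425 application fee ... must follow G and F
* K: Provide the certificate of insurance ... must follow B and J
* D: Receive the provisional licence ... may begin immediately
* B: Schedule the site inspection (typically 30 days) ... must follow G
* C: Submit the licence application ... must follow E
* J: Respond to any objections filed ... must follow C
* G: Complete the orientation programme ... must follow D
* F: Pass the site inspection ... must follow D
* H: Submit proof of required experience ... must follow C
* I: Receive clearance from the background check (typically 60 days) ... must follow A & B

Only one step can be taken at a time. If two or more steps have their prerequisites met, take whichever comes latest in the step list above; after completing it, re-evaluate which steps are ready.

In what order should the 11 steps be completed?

D → F → G → B → E → C → H → J → K → A → I

Only D has no prerequisites, so it is first.
Now F and G have their prerequisites met. F is listed later, so F next.
G is the only step now ready → G.
B and E are both available; B is listed later → B.
E is the only step now ready → E.
Next only C has its prerequisites met → C.
Now H and J have their prerequisites met. H is listed later, so H next.
Now J and A have their prerequisites met. J is listed later, so J next.
K and A are both available; K is listed later → K.
That leaves A as the only ready step → A.
I is the only step now ready → I.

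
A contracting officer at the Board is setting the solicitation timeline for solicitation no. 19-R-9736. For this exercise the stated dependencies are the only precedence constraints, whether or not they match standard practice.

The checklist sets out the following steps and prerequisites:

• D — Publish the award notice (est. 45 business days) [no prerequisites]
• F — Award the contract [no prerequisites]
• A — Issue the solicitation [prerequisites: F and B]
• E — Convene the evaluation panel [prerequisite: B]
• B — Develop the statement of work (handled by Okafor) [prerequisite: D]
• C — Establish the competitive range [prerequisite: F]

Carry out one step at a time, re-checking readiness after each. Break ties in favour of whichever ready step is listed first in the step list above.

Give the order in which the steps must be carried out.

D F B A E C

D and F have no prerequisites; D is listed earlier, so D is first.
F and B are both available; F is listed earlier → F.
Now B and C have their prerequisites met. B is listed earlier, so B next.
Now A, E and C have their prerequisites met. A is listed earlier, so A next.
E and C are both available; E is listed earlier → E.
Next only C has its prerequisites met → C.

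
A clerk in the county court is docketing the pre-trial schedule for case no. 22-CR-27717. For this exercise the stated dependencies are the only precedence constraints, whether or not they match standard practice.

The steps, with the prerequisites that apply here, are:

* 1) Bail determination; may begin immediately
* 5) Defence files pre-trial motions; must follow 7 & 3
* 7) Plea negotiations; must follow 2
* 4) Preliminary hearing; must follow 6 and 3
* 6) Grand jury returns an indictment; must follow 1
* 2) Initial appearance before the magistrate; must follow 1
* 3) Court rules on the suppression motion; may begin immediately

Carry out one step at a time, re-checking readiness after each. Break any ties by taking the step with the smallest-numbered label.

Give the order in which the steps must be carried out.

1 → 2 → 3 → 6 → 4 → 7 → 5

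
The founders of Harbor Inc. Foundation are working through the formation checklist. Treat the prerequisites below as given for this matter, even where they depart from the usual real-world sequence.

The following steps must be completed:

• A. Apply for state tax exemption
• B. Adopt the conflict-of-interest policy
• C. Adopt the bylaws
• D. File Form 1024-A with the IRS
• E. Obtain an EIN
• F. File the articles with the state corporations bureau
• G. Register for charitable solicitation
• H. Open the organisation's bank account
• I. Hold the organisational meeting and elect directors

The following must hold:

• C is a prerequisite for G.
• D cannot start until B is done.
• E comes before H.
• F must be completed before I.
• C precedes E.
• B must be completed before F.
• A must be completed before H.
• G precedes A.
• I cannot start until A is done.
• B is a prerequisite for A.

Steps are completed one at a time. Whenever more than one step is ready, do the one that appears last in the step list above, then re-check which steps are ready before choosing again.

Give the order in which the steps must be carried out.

C, G, E, B, F, D, A, I, H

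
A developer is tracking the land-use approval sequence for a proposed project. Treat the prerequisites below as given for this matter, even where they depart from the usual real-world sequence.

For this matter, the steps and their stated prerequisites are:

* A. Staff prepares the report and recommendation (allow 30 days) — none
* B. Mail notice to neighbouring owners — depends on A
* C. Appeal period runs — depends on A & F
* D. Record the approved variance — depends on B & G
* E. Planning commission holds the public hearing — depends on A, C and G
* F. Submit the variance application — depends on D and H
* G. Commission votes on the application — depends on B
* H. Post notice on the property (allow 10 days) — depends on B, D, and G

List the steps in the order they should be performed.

A B G D H F C E

Only A has no prerequisites, so it is first.
B needed A, now all done → B.
G needed B, now all done → G.
That leaves D as the only ready step → D.
H needed B, D and G, now all done → H.
That leaves F as the only ready step → F.
Next only C has its prerequisites met → C.
Next only E has its prerequisites met → E.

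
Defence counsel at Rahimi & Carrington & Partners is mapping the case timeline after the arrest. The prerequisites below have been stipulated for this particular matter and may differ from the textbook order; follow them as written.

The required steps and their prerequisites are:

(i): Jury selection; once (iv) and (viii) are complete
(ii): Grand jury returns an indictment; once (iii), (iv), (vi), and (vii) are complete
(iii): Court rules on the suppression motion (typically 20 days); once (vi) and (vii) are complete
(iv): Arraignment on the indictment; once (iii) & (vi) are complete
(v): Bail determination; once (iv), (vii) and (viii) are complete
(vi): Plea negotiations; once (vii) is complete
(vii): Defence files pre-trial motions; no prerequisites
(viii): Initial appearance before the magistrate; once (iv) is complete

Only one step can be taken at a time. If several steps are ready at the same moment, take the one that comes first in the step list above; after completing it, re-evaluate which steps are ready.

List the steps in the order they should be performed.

(vii), (vi), (iii), (iv), (ii), (viii), (i), (v)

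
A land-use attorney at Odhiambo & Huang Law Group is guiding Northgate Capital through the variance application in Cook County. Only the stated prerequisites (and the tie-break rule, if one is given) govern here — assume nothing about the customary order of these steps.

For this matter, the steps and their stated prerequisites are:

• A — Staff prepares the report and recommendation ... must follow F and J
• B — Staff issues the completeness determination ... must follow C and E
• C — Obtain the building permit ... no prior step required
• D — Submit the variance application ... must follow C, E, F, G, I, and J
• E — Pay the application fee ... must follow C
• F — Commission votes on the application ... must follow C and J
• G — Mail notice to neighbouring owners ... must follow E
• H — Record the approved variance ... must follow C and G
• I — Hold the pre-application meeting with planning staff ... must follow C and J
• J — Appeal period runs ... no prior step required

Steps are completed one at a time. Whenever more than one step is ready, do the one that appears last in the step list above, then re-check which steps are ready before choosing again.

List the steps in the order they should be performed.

Nothing is required for J and C. J is listed later → J first.
C is the only step now ready → C.
Now I, F and E have their prerequisites met. I is listed later, so I next.
Now F and E have their prerequisites met. F is listed later, so F next.
Now E and A have their prerequisites met. E is listed later, so E next.
G, B and A are all available; G is listed later → G.
H and D now also ready, so the ready set is {H, D, B, A}; H is listed later → H.
D, B and A are all available; D is listed later → D.
Now B and A have their prerequisites met. B is listed later, so B next.
A is the only step now ready → A.

J, C, I, F, E, G, H, D, B, A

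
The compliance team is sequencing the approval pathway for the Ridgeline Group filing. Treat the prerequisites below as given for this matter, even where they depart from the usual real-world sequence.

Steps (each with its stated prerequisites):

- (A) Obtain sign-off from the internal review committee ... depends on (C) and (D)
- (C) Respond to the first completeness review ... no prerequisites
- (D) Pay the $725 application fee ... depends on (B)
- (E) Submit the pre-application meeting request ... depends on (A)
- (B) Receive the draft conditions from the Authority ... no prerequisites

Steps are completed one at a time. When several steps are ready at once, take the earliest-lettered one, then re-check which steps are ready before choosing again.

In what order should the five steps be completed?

(B) → (C) → (D) → (A) → (E)

Nothing is required for (B) and (C). (B) has the earlier label → (B) first.
(D) now also ready, so the ready set is {(C), (D)}; (C) has the earlier label → (C).
(D) needed (B), now all done → (D).
Next only (A) has its prerequisites met → (A).
(E) needed (A), now all done → (E).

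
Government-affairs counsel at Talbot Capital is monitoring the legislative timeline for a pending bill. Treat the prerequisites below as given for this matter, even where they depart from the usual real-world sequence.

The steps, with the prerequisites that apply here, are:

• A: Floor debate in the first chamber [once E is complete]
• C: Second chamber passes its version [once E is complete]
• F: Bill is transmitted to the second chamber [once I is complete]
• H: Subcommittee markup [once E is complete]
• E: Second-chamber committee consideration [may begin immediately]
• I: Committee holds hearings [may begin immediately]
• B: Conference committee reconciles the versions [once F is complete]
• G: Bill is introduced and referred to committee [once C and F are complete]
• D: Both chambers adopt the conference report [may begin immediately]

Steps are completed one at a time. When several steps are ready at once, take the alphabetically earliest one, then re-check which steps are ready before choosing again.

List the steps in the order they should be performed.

Nothing is required for D, E and I. D has the earlier label → D first.
E and I are both available; E has the earlier label → E.
A, C and H now also ready, so the ready set is {A, C, H, I}; A has the earlier label → A.
C, H and I are all available; C has the earlier label → C.
H and I are both available; H has the earlier label → H.
I is the only step now ready → I.
That leaves F as the only ready step → F.
B and G are both available; B has the earlier label → B.
G needed C and F, now all done → G.

D, E, A, C, H, I, F, B, G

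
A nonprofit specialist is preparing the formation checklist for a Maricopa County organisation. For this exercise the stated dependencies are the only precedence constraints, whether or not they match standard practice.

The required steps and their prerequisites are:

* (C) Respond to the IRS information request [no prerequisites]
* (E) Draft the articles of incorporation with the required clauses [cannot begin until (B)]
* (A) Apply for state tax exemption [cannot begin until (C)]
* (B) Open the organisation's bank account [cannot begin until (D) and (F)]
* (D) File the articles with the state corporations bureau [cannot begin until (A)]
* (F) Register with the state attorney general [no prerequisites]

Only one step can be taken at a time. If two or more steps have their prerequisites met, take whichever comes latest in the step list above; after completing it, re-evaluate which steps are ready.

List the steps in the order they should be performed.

(F) → (C) → (A) → (D) → (B) → (E)

(F) and (C) have no prerequisites; (F) is listed later, so (F) is first.
That leaves (C) as the only ready step → (C).
(A) is the only step now ready → (A).
That leaves (D) as the only ready step → (D).
That leaves (B) as the only ready step → (B).
(E) needed (B), now all done → (E).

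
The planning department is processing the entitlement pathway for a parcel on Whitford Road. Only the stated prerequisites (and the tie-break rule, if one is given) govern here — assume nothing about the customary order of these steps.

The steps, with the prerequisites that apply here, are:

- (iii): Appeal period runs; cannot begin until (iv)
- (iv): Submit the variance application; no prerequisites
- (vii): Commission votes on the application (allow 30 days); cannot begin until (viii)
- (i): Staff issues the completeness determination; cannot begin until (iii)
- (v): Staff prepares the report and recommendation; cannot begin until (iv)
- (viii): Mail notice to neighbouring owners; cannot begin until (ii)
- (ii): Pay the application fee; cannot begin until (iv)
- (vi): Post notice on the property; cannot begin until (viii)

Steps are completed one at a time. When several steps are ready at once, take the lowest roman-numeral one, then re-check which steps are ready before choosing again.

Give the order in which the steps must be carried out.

(iv) → (ii) → (iii) → (i) → (v) → (viii) → (vi) → (vii)

Only (iv) has no prerequisites, so it is first.
Now (ii), (iii) and (v) have their prerequisites met. (ii) has the earlier label, so (ii) next.
(viii) now also ready, so the ready set is {(iii), (v), (viii)}; (iii) has the earlier label → (iii).
(i) now also ready, so the ready set is {(i), (v), (viii)}; (i) has the earlier label → (i).
(v) and (viii) are both available; (v) has the earlier label → (v).
That leaves (viii) as the only ready step → (viii).
Now (vi) and (vii) have their prerequisites met. (vi) has the earlier label, so (vi) next.
(vii) needed (viii), now all done → (vii).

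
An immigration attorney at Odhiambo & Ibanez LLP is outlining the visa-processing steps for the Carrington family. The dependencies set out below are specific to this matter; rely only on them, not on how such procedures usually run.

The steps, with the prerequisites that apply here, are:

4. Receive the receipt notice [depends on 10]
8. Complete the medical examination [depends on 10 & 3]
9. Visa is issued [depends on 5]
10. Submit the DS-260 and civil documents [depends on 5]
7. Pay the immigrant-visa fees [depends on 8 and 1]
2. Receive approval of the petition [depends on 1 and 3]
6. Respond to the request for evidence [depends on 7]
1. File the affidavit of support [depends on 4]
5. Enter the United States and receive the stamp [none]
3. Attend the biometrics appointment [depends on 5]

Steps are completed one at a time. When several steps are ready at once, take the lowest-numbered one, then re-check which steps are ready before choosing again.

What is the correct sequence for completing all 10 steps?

5, 3, 9, 10, 4, 1, 2, 8, 7, 6

Only 5 has no prerequisites, so it is first.
Ready: 3, 9 and 10. 3 has the earlier label → 3.
Now 9 and 10 have their prerequisites met. 9 has the earlier label, so 9 next.
10 needed 5, now all done → 10.
4 and 8 are both available; 4 has the earlier label → 4.
Now 1 and 8 have their prerequisites met. 1 has the earlier label, so 1 next.
2 now also ready, so the ready set is {2, 8}; 2 has the earlier label → 2.
8 is the only step now ready → 8.
7 is the only step now ready → 7.
6 needed 7, now all done → 6.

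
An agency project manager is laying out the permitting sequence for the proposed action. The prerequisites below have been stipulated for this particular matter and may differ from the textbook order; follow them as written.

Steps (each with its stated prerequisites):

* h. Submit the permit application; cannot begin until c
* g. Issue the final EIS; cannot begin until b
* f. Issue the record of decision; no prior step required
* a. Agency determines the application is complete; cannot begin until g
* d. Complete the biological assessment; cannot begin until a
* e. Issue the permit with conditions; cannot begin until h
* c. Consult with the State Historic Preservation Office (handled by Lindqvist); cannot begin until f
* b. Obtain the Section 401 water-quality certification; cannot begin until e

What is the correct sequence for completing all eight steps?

f, c, h, e, b, g, a, d

f has no prerequisites → f first.
c needed f, now all done → c.
h needed c, now all done → h.
e needed h, now all done → e.
b needed e, now all done → b.
That leaves g as the only ready step → g.
a needed g, now all done → a.
That leaves d as the only ready step → d.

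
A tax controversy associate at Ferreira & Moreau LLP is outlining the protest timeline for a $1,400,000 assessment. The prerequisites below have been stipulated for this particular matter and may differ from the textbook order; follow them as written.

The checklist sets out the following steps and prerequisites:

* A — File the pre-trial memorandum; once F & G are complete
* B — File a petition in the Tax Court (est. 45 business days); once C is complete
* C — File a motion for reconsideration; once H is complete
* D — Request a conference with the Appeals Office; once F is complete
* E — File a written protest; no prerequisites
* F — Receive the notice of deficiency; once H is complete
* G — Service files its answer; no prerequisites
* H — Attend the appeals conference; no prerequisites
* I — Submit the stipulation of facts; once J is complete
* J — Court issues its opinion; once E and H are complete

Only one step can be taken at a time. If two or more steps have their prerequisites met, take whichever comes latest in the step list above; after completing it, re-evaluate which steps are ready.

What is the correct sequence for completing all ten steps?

H, G and E have no prerequisites; H is listed later, so H is first.
Ready: G, F, E and C. G is listed later → G.
F, E and C are all available; F is listed later → F.
E, D, C and A are all available; E is listed later → E.
J now also ready, so the ready set is {J, D, C, A}; J is listed later → J.
Ready: I, D, C and A. I is listed later → I.
Ready: D, C and A. D is listed later → D.
C and A are both available; C is listed later → C.
B now also ready, so the ready set is {B, A}; B is listed later → B.
That leaves A as the only ready step → A.

H G F E J I D C B A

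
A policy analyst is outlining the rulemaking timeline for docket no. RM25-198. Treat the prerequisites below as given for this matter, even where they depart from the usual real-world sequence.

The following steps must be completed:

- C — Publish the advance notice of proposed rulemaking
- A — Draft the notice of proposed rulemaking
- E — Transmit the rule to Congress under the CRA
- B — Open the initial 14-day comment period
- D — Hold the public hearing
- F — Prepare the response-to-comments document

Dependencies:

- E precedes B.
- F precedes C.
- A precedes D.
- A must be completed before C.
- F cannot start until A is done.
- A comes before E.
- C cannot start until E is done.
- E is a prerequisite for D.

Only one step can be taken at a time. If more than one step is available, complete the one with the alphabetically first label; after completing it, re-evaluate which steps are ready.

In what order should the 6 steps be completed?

A, E, B, D, F, C

A is the only step with nothing outstanding, so it goes first.
Now E and F have their prerequisites met. E has the earlier label, so E next.
Now B, D and F have their prerequisites met. B has the earlier label, so B next.
Ready: D and F. D has the earlier label → D.
F is the only step now ready → F.
C needed A, E and F, now all done → C.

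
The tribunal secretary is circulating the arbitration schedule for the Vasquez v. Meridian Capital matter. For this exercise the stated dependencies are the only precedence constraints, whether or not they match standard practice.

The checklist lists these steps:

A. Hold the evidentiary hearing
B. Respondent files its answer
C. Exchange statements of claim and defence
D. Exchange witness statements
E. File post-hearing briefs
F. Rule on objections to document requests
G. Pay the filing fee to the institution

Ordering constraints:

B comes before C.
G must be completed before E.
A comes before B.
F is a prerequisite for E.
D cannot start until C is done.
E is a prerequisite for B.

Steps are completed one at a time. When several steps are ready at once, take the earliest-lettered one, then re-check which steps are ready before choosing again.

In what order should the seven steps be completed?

A → F → G → E → B → C → D

A, F and G have no prerequisites; A has the earlier label, so A is first.
Now F and G have their prerequisites met. F has the earlier label, so F next.
Next only G has its prerequisites met → G.
E needed F and G, now all done → E.
That leaves B as the only ready step → B.
C is the only step now ready → C.
D needed C, now all done → D.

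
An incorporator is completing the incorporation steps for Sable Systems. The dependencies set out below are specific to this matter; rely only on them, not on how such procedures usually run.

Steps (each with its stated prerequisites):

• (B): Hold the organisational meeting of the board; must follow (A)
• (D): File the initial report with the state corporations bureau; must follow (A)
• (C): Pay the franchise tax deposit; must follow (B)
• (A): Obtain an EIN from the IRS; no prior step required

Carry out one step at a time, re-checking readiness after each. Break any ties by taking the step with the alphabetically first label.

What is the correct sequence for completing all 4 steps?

(A) has no prerequisites → (A) first.
Now (B) and (D) have their prerequisites met. (B) has the earlier label, so (B) next.
Ready: (C) and (D). (C) has the earlier label → (C).
(D) needed (A), now all done → (D).

(A), (B), (C), (D)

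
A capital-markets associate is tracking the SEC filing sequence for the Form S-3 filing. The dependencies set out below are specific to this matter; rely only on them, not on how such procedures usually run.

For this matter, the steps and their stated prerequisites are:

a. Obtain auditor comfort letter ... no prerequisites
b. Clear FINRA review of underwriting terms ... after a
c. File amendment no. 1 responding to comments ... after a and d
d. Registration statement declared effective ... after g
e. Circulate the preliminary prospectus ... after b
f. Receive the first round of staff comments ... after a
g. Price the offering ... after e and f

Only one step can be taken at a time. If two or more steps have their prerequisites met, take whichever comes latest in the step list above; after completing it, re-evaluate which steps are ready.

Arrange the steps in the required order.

Only a has no prerequisites, so it is first.
f and b are both available; f is listed later → f.
b needed a, now all done → b.
That leaves e as the only ready step → e.
g needed f and e, now all done → g.
That leaves d as the only ready step → d.
c needed d and a, now all done → c.

a → f → b → e → g → d → c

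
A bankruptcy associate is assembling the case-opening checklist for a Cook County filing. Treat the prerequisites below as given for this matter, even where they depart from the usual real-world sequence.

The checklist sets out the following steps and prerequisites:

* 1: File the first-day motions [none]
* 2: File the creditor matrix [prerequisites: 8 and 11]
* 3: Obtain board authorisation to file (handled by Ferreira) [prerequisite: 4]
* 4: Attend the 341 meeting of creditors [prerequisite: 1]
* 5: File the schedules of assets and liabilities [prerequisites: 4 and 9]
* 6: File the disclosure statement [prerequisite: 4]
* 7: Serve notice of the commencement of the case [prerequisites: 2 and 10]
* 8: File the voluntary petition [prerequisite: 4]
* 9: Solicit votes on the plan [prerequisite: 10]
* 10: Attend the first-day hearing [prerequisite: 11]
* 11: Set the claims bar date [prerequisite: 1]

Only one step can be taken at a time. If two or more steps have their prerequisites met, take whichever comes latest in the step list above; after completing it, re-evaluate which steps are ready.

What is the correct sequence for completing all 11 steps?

1, 11, 10, 9, 4, 8, 6, 5, 3, 2, 7

1 is the only step with nothing outstanding, so it goes first.
Ready: 11 and 4. 11 is listed later → 11.
10 and 4 are both available; 10 is listed later → 10.
Ready: 9 and 4. 9 is listed later → 9.
Next only 4 has its prerequisites met → 4.
Ready: 8, 6, 5 and 3. 8 is listed later → 8.
2 now also ready, so the ready set is {6, 5, 3, 2}; 6 is listed later → 6.
Now 5, 3 and 2 have their prerequisites met. 5 is listed later, so 5 next.
Now 3 and 2 have their prerequisites met. 3 is listed later, so 3 next.
Next only 2 has its prerequisites met → 2.
Next only 7 has its prerequisites met → 7.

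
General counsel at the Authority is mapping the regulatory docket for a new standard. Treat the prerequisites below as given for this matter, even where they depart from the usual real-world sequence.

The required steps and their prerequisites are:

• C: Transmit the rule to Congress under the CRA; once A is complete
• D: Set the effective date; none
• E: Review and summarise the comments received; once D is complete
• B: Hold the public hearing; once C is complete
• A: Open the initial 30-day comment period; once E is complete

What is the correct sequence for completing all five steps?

D has no prerequisites → D first.
E is the only step now ready → E.
A needed E, now all done → A.
C is the only step now ready → C.
B needed C, now all done → B.

D, E, A, C, B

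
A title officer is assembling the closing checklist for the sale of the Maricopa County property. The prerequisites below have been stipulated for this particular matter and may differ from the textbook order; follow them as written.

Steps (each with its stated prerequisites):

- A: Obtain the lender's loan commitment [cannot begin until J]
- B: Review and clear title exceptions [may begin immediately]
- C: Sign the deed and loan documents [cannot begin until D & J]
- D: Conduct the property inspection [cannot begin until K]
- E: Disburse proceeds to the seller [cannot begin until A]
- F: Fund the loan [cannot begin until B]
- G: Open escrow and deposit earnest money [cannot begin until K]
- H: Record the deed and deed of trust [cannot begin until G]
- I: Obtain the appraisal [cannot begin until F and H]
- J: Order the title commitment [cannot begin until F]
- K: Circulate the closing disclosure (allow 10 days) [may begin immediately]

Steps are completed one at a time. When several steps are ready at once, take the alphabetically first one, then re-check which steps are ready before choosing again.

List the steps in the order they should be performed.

Nothing is required for B and K. B has the earlier label → B first.
F now also ready, so the ready set is {F, K}; F has the earlier label → F.
Ready: J and K. J has the earlier label → J.
Ready: A and K. A has the earlier label → A.
Ready: E and K. E has the earlier label → E.
Next only K has its prerequisites met → K.
Now D and G have their prerequisites met. D has the earlier label, so D next.
Ready: C and G. C has the earlier label → C.
G is the only step now ready → G.
H needed G, now all done → H.
Next only I has its prerequisites met → I.

B, F, J, A, E, K, D, C, G, H, I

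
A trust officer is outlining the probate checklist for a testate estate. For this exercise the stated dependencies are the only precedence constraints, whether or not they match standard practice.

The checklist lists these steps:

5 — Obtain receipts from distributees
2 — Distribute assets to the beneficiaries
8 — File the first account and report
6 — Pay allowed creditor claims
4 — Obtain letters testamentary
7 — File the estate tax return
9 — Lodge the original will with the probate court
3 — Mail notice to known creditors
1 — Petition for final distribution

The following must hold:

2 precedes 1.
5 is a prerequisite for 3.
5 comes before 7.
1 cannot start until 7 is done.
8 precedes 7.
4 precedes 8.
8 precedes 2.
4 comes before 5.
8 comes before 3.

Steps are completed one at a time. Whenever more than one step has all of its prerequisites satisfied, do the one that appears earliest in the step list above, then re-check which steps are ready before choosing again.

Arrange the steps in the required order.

6, 4, 5, 8, 2, 7, 9, 3, 1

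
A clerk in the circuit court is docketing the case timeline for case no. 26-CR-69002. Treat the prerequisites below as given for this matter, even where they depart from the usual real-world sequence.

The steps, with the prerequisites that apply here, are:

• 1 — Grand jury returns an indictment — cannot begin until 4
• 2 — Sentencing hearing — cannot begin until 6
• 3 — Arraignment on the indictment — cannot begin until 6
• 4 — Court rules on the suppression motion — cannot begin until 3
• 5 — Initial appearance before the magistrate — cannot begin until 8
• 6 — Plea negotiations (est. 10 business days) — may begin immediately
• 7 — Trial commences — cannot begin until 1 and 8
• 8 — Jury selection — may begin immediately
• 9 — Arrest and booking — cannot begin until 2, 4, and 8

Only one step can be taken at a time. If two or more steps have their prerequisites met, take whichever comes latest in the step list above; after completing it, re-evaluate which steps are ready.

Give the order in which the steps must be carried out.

8 and 6 have no prerequisites; 8 is listed later, so 8 is first.
Now 6 and 5 have their prerequisites met. 6 is listed later, so 6 next.
Now 5, 3 and 2 have their prerequisites met. 5 is listed later, so 5 next.
3 and 2 are both available; 3 is listed later → 3.
4 now also ready, so the ready set is {4, 2}; 4 is listed later → 4.
2 and 1 are both available; 2 is listed later → 2.
9 now also ready, so the ready set is {9, 1}; 9 is listed later → 9.
1 needed 4, now all done → 1.
That leaves 7 as the only ready step → 7.

8 6 5 3 4 2 9 1 7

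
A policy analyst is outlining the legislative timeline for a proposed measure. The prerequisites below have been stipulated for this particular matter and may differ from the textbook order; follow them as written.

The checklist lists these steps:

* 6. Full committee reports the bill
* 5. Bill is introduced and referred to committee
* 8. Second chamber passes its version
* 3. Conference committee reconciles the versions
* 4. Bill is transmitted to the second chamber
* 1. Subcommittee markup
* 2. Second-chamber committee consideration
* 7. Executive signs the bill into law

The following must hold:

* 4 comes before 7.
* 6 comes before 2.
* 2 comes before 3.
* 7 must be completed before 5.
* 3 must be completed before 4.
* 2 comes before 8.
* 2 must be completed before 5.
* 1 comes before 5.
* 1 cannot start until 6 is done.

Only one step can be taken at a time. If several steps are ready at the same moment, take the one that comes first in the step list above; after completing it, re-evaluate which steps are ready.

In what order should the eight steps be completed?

6 has no prerequisites → 6 first.
Now 1 and 2 have their prerequisites met. 1 is listed earlier, so 1 next.
Next only 2 has its prerequisites met → 2.
Ready: 8 and 3. 8 is listed earlier → 8.
Next only 3 has its prerequisites met → 3.
4 needed 3, now all done → 4.
That leaves 7 as the only ready step → 7.
That leaves 5 as the only ready step → 5.

6, 1, 2, 8, 3, 4, 7, 5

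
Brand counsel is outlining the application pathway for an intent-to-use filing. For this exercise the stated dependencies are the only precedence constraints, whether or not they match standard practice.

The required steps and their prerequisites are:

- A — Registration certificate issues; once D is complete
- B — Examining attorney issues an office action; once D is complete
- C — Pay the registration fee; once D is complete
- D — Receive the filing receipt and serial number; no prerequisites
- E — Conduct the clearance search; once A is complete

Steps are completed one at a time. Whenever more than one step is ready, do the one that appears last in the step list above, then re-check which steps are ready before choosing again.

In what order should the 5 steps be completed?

D → C → B → A → E

D has no prerequisites → D first.
Now C, B and A have their prerequisites met. C is listed later, so C next.
Now B and A have their prerequisites met. B is listed later, so B next.
That leaves A as the only ready step → A.
E needed A, now all done → E.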